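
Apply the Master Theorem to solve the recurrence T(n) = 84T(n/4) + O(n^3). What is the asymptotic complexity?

Master Theorem for T(n) = 84T(n/4) + O(n^3):

a = 84, b = 4, c = 3
log_b(a) = log_4(84) = 3.1962

Case 1: c = 3 < log_4(84) = 3.1962
T(n) = O(n^(log_4 84))

For T(n) = 84T(n/4) + O(n^3): log_4(84) = 3.1962. This is Case 1 of the Master Theorem (c < log_b(a), work dominated by leaves), giving O(n^(log_4 84)).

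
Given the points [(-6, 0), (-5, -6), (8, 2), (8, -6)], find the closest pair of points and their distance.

Computing all pairwise distances among 4 points:

d((-6, 0), (-5, -6)) = 6.0828 <-- minimum
d((-6, 0), (8, 2)) = 14.1421
d((-6, 0), (8, -6)) = 15.2315
d((-5, -6), (8, 2)) = 15.2643
d((-5, -6), (8, -6)) = 13.0
d((8, 2), (8, -6)) = 8.0

Closest pair: (-6, 0) and (-5, -6) with distance 6.0828

The closest pair is (-6, 0) and (-5, -6) with Euclidean distance 6.0828. For 4 points, brute-force pairwise comparison is shown above. For large n, the divide-and-conquer algorithm (sort by x, recurse on halves, check the dividing strip) achieves O(n log n).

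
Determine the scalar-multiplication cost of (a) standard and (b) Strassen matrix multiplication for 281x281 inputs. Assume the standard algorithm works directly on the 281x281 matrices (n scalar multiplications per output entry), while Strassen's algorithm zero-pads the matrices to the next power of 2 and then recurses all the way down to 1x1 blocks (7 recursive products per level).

Matrix multiplication for 281x281 matrices:

Strassen's algorithm requires power-of-2 dimensions. Pad 281x281 to 512x512 (next power of 2).

Standard algorithm: 281^3 = 22188041 multiplications
Strassen's algorithm: 7^(log2(512)) = 7^9 = 40353607 multiplications
Difference: 22188041 - 40353607 = -18165566 (Strassen uses MORE here due to padding overhead — for small or just-over-power-of-2 n, padding can outweigh the per-level savings)

Standard: 22188041 multiplications (281^3). Strassen: 40353607 multiplications (7^9, after padding to 512x512). Strassen reduces 8 recursive multiplications to 7 at each level.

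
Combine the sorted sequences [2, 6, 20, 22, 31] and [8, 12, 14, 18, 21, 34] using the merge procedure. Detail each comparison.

Merging process:

Compare 2 vs 8: take 2 from left. Merged: [2]
Compare 6 vs 8: take 6 from left. Merged: [2, 6]
Compare 20 vs 8: take 8 from right. Merged: [2, 6, 8]
Compare 20 vs 12: take 12 from right. Merged: [2, 6, 8, 12]
Compare 20 vs 14: take 14 from right. Merged: [2, 6, 8, 12, 14]
Compare 20 vs 18: take 18 from right. Merged: [2, 6, 8, 12, 14, 18]
Compare 20 vs 21: take 20 from left. Merged: [2, 6, 8, 12, 14, 18, 20]
Compare 22 vs 21: take 21 from right. Merged: [2, 6, 8, 12, 14, 18, 20, 21]
Compare 22 vs 34: take 22 from left. Merged: [2, 6, 8, 12, 14, 18, 20, 21, 22]
Compare 31 vs 34: take 31 from left. Merged: [2, 6, 8, 12, 14, 18, 20, 21, 22, 31]
Append remaining from right: [34]. Merged: [2, 6, 8, 12, 14, 18, 20, 21, 22, 31, 34]

Final merged array: [2, 6, 8, 12, 14, 18, 20, 21, 22, 31, 34]
Total comparisons: 10

The merged array is [2, 6, 8, 12, 14, 18, 20, 21, 22, 31, 34], requiring 10 comparisons. The merge step runs in O(n) time where n is the total number of elements.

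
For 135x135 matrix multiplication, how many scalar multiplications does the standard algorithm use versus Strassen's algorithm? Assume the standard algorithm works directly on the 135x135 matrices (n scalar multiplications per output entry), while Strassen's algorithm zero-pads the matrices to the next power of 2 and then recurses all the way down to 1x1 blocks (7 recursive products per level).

Matrix multiplication for 135x135 matrices:

Strassen's algorithm requires power-of-2 dimensions. Pad 135x135 to 256x256 (next power of 2).

Standard algorithm: 135^3 = 2460375 multiplications
Strassen's algorithm: 7^(log2(256)) = 7^8 = 5764801 multiplications
Difference: 2460375 - 5764801 = -3304426 (Strassen uses MORE here due to padding overhead — for small or just-over-power-of-2 n, padding can outweigh the per-level savings)

Standard: 2460375 multiplications (135^3). Strassen: 5764801 multiplications (7^8, after padding to 256x256). Strassen reduces 8 recursive multiplications to 7 at each level.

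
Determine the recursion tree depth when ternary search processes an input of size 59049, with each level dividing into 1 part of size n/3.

For divide and conquer with division factor 3:

Problem sizes at each level:
Level 0: 59049
Level 1: 19683
Level 2: 6561
Level 3: 2187
Level 4: 729
Level 5: 243
Level 6: 81
Level 7: 27
Level 8: 9
Level 9: 3
Level 10: 1

The root is level 0 and the size-1 base case is level 10 (the tree spans levels 0 through 10, i.e. 11 levels counting the root), so the depth is the number of divisions: log_3(59049) = 10

The recursion tree depth is log_3(59049) = 10. At each level, the problem size is divided by 3, so it takes 10 divisions to reduce to a base case of size 1. The algorithm makes 1 recursive call at each level.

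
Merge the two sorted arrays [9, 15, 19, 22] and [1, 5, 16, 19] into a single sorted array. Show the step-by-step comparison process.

Merging process:

Compare 9 vs 1: take 1 from right. Merged: [1]
Compare 9 vs 5: take 5 from right. Merged: [1, 5]
Compare 9 vs 16: take 9 from left. Merged: [1, 5, 9]
Compare 15 vs 16: take 15 from left. Merged: [1, 5, 9, 15]
Compare 19 vs 16: take 16 from right. Merged: [1, 5, 9, 15, 16]
Compare 19 vs 19: take 19 from left. Merged: [1, 5, 9, 15, 16, 19]
Compare 22 vs 19: take 19 from right. Merged: [1, 5, 9, 15, 16, 19, 19]
Append remaining from left: [22]. Merged: [1, 5, 9, 15, 16, 19, 19, 22]

Final merged array: [1, 5, 9, 15, 16, 19, 19, 22]
Total comparisons: 7

The merged array is [1, 5, 9, 15, 16, 19, 19, 22], requiring 7 comparisons. The merge step runs in O(n) time where n is the total number of elements.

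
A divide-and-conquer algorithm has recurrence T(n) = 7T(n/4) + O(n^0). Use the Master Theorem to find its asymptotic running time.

Master Theorem for T(n) = 7T(n/4) + O(n^0):

a = 7, b = 4, c = 0
log_b(a) = log_4(7) = 1.4037

Case 1: c = 0 < log_4(7) = 1.4037
T(n) = O(n^(log_4 7))

For T(n) = 7T(n/4) + O(n^0): log_4(7) = 1.4037. This is Case 1 of the Master Theorem (c < log_b(a), work dominated by leaves), giving O(n^(log_4 7)).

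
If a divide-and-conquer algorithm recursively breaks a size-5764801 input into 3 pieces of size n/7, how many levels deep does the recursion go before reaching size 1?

For divide and conquer with division factor 7:

Problem sizes at each level:
Level 0: 5764801
Level 1: 823543
Level 2: 117649
Level 3: 16807
Level 4: 2401
Level 5: 343
Level 6: 49
Level 7: 7
Level 8: 1

The root is level 0 and the size-1 base case is level 8 (the tree spans levels 0 through 8, i.e. 9 levels counting the root), so the depth is the number of divisions: log_7(5764801) = 8

The recursion tree depth is log_7(5764801) = 8. At each level, the problem size is divided by 7, so it takes 8 divisions to reduce to a base case of size 1. The algorithm makes 3 recursive calls at each level.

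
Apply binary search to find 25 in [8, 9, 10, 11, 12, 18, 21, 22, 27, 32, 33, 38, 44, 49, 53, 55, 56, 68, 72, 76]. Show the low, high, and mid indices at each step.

Binary search for 25 in [8, 9, 10, 11, 12, 18, 21, 22, 27, 32, 33, 38, 44, 49, 53, 55, 56, 68, 72, 76]:

lo=0, hi=19, mid=9, arr[mid]=32 -> 32 > 25, search left half
lo=0, hi=8, mid=4, arr[mid]=12 -> 12 < 25, search right half
lo=5, hi=8, mid=6, arr[mid]=21 -> 21 < 25, search right half
lo=7, hi=8, mid=7, arr[mid]=22 -> 22 < 25, search right half
lo=8, hi=8, mid=8, arr[mid]=27 -> 27 > 25, search left half
lo=8 > hi=7, target 25 not found

Binary search determines that 25 is not in the array after 5 comparisons. The search space was exhausted without finding the target.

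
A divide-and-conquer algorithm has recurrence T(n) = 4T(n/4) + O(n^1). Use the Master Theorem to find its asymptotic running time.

Master Theorem for T(n) = 4T(n/4) + O(n^1):

a = 4, b = 4, c = 1
log_b(a) = log_4(4) = 1.0000

Case 2: c = 1 = log_4(4) = 1.0000
T(n) = O(n^1 log n) = O(n log n)

For T(n) = 4T(n/4) + O(n^1): log_4(4) = 1.0000. This is Case 2 of the Master Theorem (c = log_b(a), equal work at all levels), giving O(n log n).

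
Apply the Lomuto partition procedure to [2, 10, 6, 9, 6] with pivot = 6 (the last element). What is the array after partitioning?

Lomuto partition with pivot = 6:

Initial array: [2, 10, 6, 9, 6]

arr[0]=2 <= 6: swap with position 0, array becomes [2, 10, 6, 9, 6]
arr[1]=10 > 6: no swap
arr[2]=6 <= 6: swap with position 1, array becomes [2, 6, 10, 9, 6]
arr[3]=9 > 6: no swap

Place pivot at position 2: [2, 6, 6, 9, 10]
Pivot position: 2

After partitioning with pivot 6, the array becomes [2, 6, 6, 9, 10]. The pivot is placed at index 2. All elements to the left of the pivot are <= 6, and all elements to the right are > 6.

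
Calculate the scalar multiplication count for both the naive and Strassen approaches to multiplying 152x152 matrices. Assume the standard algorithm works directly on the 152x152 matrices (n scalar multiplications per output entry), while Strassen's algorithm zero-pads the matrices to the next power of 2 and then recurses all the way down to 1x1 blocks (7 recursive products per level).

Matrix multiplication for 152x152 matrices:

Strassen's algorithm requires power-of-2 dimensions. Pad 152x152 to 256x256 (next power of 2).

Standard algorithm: 152^3 = 3511808 multiplications
Strassen's algorithm: 7^(log2(256)) = 7^8 = 5764801 multiplications
Difference: 3511808 - 5764801 = -2252993 (Strassen uses MORE here due to padding overhead — for small or just-over-power-of-2 n, padding can outweigh the per-level savings)

Standard: 3511808 multiplications (152^3). Strassen: 5764801 multiplications (7^8, after padding to 256x256). Strassen reduces 8 recursive multiplications to 7 at each level.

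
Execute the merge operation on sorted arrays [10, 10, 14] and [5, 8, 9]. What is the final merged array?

Merging process:

Compare 10 vs 5: take 5 from right. Merged: [5]
Compare 10 vs 8: take 8 from right. Merged: [5, 8]
Compare 10 vs 9: take 9 from right. Merged: [5, 8, 9]
Append remaining from left: [10, 10, 14]. Merged: [5, 8, 9, 10, 10, 14]

Final merged array: [5, 8, 9, 10, 10, 14]
Total comparisons: 3

The merged array is [5, 8, 9, 10, 10, 14], requiring 3 comparisons. The merge step runs in O(n) time where n is the total number of elements.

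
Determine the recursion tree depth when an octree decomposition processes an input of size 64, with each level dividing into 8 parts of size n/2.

For divide and conquer with division factor 2:

Problem sizes at each level:
Level 0: 64
Level 1: 32
Level 2: 16
Level 3: 8
Level 4: 4
Level 5: 2
Level 6: 1

The root is level 0 and the size-1 base case is level 6 (the tree spans levels 0 through 6, i.e. 7 levels counting the root), so the depth is the number of divisions: log_2(64) = 6

The recursion tree depth is log_2(64) = 6. At each level, the problem size is divided by 2, so it takes 6 divisions to reduce to a base case of size 1. The algorithm makes 8 recursive calls at each level.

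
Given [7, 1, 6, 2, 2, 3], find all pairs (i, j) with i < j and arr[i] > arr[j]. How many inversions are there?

Finding inversions in [7, 1, 6, 2, 2, 3]:

(0, 1): arr[0]=7 > arr[1]=1
(0, 2): arr[0]=7 > arr[2]=6
(0, 3): arr[0]=7 > arr[3]=2
(0, 4): arr[0]=7 > arr[4]=2
(0, 5): arr[0]=7 > arr[5]=3
(2, 3): arr[2]=6 > arr[3]=2
(2, 4): arr[2]=6 > arr[4]=2
(2, 5): arr[2]=6 > arr[5]=3

Total inversions: 8

The array has 8 inversion(s): (0,1), (0,2), (0,3), (0,4), (0,5), (2,3), (2,4), (2,5). Each pair (i,j) satisfies i < j and arr[i] > arr[j].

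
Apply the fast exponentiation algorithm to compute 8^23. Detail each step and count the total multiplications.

Computing 8^23 by squaring (build up from 8^1; each line after the first costs one multiplication):

8^1 = 8
8^2 = (8^1)^2 = 8^2 = 64
8^4 = (8^2)^2 = 64^2 = 4096
8^5 = 8 * 8^4 = 8 * 4096 = 32768
8^10 = (8^5)^2 = 32768^2 = 1073741824
8^11 = 8 * 8^10 = 8 * 1073741824 = 8589934592
8^22 = (8^11)^2 = 8589934592^2 = 73786976294838206464
8^23 = 8 * 8^22 = 8 * 73786976294838206464 = 590295810358705651712

Result: 590295810358705651712
Multiplications needed: 7 (7 lines after 8^1)

8^23 = 590295810358705651712. Using exponentiation by squaring, this requires 7 multiplications. The key idea: if the exponent is even, square the half-power; if odd, multiply by the base once.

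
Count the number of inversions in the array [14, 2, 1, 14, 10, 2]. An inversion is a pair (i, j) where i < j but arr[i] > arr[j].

Finding inversions in [14, 2, 1, 14, 10, 2]:

(0, 1): arr[0]=14 > arr[1]=2
(0, 2): arr[0]=14 > arr[2]=1
(0, 4): arr[0]=14 > arr[4]=10
(0, 5): arr[0]=14 > arr[5]=2
(1, 2): arr[1]=2 > arr[2]=1
(3, 4): arr[3]=14 > arr[4]=10
(3, 5): arr[3]=14 > arr[5]=2
(4, 5): arr[4]=10 > arr[5]=2

Total inversions: 8

The array has 8 inversion(s): (0,1), (0,2), (0,4), (0,5), (1,2), (3,4), (3,5), (4,5). Each pair (i,j) satisfies i < j and arr[i] > arr[j].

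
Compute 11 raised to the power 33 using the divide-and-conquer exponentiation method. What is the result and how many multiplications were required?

Computing 11^33 by squaring (build up from 11^1; each line after the first costs one multiplication):

11^1 = 11
11^2 = (11^1)^2 = 11^2 = 121
11^4 = (11^2)^2 = 121^2 = 14641
11^8 = (11^4)^2 = 14641^2 = 214358881
11^16 = (11^8)^2 = 214358881^2 = 45949729863572161
11^32 = (11^16)^2 = 45949729863572161^2 = 2111377674535255285545615254209921
11^33 = 11 * 11^32 = 11 * 2111377674535255285545615254209921 = 23225154419887808141001767796309131

Result: 23225154419887808141001767796309131
Multiplications needed: 6 (6 lines after 11^1)

11^33 = 23225154419887808141001767796309131. Using exponentiation by squaring, this requires 6 multiplications. The key idea: if the exponent is even, square the half-power; if odd, multiply by the base once.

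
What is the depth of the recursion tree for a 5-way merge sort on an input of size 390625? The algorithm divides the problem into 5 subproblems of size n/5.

For divide and conquer with division factor 5:

Problem sizes at each level:
Level 0: 390625
Level 1: 78125
Level 2: 15625
Level 3: 3125
Level 4: 625
Level 5: 125
Level 6: 25
Level 7: 5
Level 8: 1

The root is level 0 and the size-1 base case is level 8 (the tree spans levels 0 through 8, i.e. 9 levels counting the root), so the depth is the number of divisions: log_5(390625) = 8

The recursion tree depth is log_5(390625) = 8. At each level, the problem size is divided by 5, so it takes 8 divisions to reduce to a base case of size 1. The algorithm makes 5 recursive calls at each level.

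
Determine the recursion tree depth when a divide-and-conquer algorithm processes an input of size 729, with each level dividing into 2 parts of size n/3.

For divide and conquer with division factor 3:

Problem sizes at each level:
Level 0: 729
Level 1: 243
Level 2: 81
Level 3: 27
Level 4: 9
Level 5: 3
Level 6: 1

The root is level 0 and the size-1 base case is level 6 (the tree spans levels 0 through 6, i.e. 7 levels counting the root), so the depth is the number of divisions: log_3(729) = 6

The recursion tree depth is log_3(729) = 6. At each level, the problem size is divided by 3, so it takes 6 divisions to reduce to a base case of size 1. The algorithm makes 2 recursive calls at each level.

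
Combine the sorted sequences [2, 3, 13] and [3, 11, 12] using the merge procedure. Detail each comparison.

Merging process:

Compare 2 vs 3: take 2 from left. Merged: [2]
Compare 3 vs 3: take 3 from left. Merged: [2, 3]
Compare 13 vs 3: take 3 from right. Merged: [2, 3, 3]
Compare 13 vs 11: take 11 from right. Merged: [2, 3, 3, 11]
Compare 13 vs 12: take 12 from right. Merged: [2, 3, 3, 11, 12]
Append remaining from left: [13]. Merged: [2, 3, 3, 11, 12, 13]

Final merged array: [2, 3, 3, 11, 12, 13]
Total comparisons: 5

The merged array is [2, 3, 3, 11, 12, 13], requiring 5 comparisons. The merge step runs in O(n) time where n is the total number of elements.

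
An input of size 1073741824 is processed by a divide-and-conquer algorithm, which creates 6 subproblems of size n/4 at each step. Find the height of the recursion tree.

For divide and conquer with division factor 4:

Problem sizes at each level:
Level 0: 1073741824
Level 1: 268435456
Level 2: 67108864
Level 3: 16777216
Level 4: 4194304
Level 5: 1048576
Level 6: 262144
Level 7: 65536
Level 8: 16384
Level 9: 4096
Level 10: 1024
Level 11: 256
Level 12: 64
Level 13: 16
Level 14: 4
Level 15: 1

The root is level 0 and the size-1 base case is level 15 (the tree spans levels 0 through 15, i.e. 16 levels counting the root), so the depth is the number of divisions: log_4(1073741824) = 15

The recursion tree depth is log_4(1073741824) = 15. At each level, the problem size is divided by 4, so it takes 15 divisions to reduce to a base case of size 1. The algorithm makes 6 recursive calls at each level.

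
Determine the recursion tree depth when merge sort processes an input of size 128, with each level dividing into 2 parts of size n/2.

For divide and conquer with division factor 2:

Problem sizes at each level:
Level 0: 128
Level 1: 64
Level 2: 32
Level 3: 16
Level 4: 8
Level 5: 4
Level 6: 2
Level 7: 1

The root is level 0 and the size-1 base case is level 7 (the tree spans levels 0 through 7, i.e. 8 levels counting the root), so the depth is the number of divisions: log_2(128) = 7

The recursion tree depth is log_2(128) = 7. At each level, the problem size is divided by 2, so it takes 7 divisions to reduce to a base case of size 1. The algorithm makes 2 recursive calls at each level.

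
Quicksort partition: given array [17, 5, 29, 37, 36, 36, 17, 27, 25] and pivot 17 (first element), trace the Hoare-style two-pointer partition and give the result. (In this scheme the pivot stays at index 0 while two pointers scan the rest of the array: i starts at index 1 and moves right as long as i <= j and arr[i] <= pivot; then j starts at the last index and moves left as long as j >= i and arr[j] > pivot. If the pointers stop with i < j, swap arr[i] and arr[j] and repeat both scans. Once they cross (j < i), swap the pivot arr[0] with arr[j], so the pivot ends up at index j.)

Hoare-style two-pointer partition with pivot = 17:

Initial array: [17, 5, 29, 37, 36, 36, 17, 27, 25]

Pointers start at i = 1, j = 8.
i stops at index 2 (arr[2]=29 > 17), j stops at index 6 (arr[6]=17 <= 17): swap arr[2] and arr[6], array becomes [17, 5, 17, 37, 36, 36, 29, 27, 25]
i ends at 3, j ends at 2: the pointers have crossed (j < i), so scanning stops.

Swap pivot arr[0] with arr[2] to place pivot at position 2: [17, 5, 17, 37, 36, 36, 29, 27, 25]
Pivot position: 2

After partitioning with pivot 17, the array becomes [17, 5, 17, 37, 36, 36, 29, 27, 25]. The pivot is placed at index 2. All elements to the left of the pivot are <= 17, and all elements to the right are > 17.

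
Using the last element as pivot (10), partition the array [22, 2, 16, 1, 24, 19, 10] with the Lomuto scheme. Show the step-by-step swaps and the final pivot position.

Lomuto partition with pivot = 10:

Initial array: [22, 2, 16, 1, 24, 19, 10]

arr[0]=22 > 10: no swap
arr[1]=2 <= 10: swap with position 0, array becomes [2, 22, 16, 1, 24, 19, 10]
arr[2]=16 > 10: no swap
arr[3]=1 <= 10: swap with position 1, array becomes [2, 1, 16, 22, 24, 19, 10]
arr[4]=24 > 10: no swap
arr[5]=19 > 10: no swap

Place pivot at position 2: [2, 1, 10, 22, 24, 19, 16]
Pivot position: 2

After partitioning with pivot 10, the array becomes [2, 1, 10, 22, 24, 19, 16]. The pivot is placed at index 2. All elements to the left of the pivot are <= 10, and all elements to the right are > 10.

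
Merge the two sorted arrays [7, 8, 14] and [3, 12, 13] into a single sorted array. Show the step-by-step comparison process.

Merging process:

Compare 7 vs 3: take 3 from right. Merged: [3]
Compare 7 vs 12: take 7 from left. Merged: [3, 7]
Compare 8 vs 12: take 8 from left. Merged: [3, 7, 8]
Compare 14 vs 12: take 12 from right. Merged: [3, 7, 8, 12]
Compare 14 vs 13: take 13 from right. Merged: [3, 7, 8, 12, 13]
Append remaining from left: [14]. Merged: [3, 7, 8, 12, 13, 14]

Final merged array: [3, 7, 8, 12, 13, 14]
Total comparisons: 5

The merged array is [3, 7, 8, 12, 13, 14], requiring 5 comparisons. The merge step runs in O(n) time where n is the total number of elements.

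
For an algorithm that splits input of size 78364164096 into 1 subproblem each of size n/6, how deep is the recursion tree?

For divide and conquer with division factor 6:

Problem sizes at each level:
Level 0: 78364164096
Level 1: 13060694016
Level 2: 2176782336
Level 3: 362797056
Level 4: 60466176
Level 5: 10077696
Level 6: 1679616
Level 7: 279936
Level 8: 46656
Level 9: 7776
Level 10: 1296
Level 11: 216
Level 12: 36
Level 13: 6
Level 14: 1

The root is level 0 and the size-1 base case is level 14 (the tree spans levels 0 through 14, i.e. 15 levels counting the root), so the depth is the number of divisions: log_6(78364164096) = 14

The recursion tree depth is log_6(78364164096) = 14. At each level, the problem size is divided by 6, so it takes 14 divisions to reduce to a base case of size 1. The algorithm makes 1 recursive call at each level.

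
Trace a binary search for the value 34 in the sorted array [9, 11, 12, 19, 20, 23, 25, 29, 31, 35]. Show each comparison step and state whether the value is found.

Binary search for 34 in [9, 11, 12, 19, 20, 23, 25, 29, 31, 35]:

lo=0, hi=9, mid=4, arr[mid]=20 -> 20 < 34, search right half
lo=5, hi=9, mid=7, arr[mid]=29 -> 29 < 34, search right half
lo=8, hi=9, mid=8, arr[mid]=31 -> 31 < 34, search right half
lo=9, hi=9, mid=9, arr[mid]=35 -> 35 > 34, search left half
lo=9 > hi=8, target 34 not found

Binary search determines that 34 is not in the array after 4 comparisons. The search space was exhausted without finding the target.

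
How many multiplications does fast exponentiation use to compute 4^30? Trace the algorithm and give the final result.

Computing 4^30 by squaring (build up from 4^1; each line after the first costs one multiplication):

4^1 = 4
4^2 = (4^1)^2 = 4^2 = 16
4^3 = 4 * 4^2 = 4 * 16 = 64
4^6 = (4^3)^2 = 64^2 = 4096
4^7 = 4 * 4^6 = 4 * 4096 = 16384
4^14 = (4^7)^2 = 16384^2 = 268435456
4^15 = 4 * 4^14 = 4 * 268435456 = 1073741824
4^30 = (4^15)^2 = 1073741824^2 = 1152921504606846976

Result: 1152921504606846976
Multiplications needed: 7 (7 lines after 4^1)

4^30 = 1152921504606846976. Using exponentiation by squaring, this requires 7 multiplications. The key idea: if the exponent is even, square the half-power; if odd, multiply by the base once.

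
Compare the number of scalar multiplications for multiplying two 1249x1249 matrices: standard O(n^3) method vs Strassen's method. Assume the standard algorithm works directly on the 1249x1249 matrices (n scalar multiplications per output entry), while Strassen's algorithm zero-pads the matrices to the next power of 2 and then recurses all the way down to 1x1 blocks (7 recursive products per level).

Matrix multiplication for 1249x1249 matrices:

Strassen's algorithm requires power-of-2 dimensions. Pad 1249x1249 to 2048x2048 (next power of 2).

Standard algorithm: 1249^3 = 1948441249 multiplications
Strassen's algorithm: 7^(log2(2048)) = 7^11 = 1977326743 multiplications
Difference: 1948441249 - 1977326743 = -28885494 (Strassen uses MORE here due to padding overhead — for small or just-over-power-of-2 n, padding can outweigh the per-level savings)

Standard: 1948441249 multiplications (1249^3). Strassen: 1977326743 multiplications (7^11, after padding to 2048x2048). Strassen reduces 8 recursive multiplications to 7 at each level.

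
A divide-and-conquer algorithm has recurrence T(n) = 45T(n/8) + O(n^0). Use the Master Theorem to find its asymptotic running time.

Master Theorem for T(n) = 45T(n/8) + O(n^0):

a = 45, b = 8, c = 0
log_b(a) = log_8(45) = 1.8306

Case 1: c = 0 < log_8(45) = 1.8306
T(n) = O(n^(log_8 45))

For T(n) = 45T(n/8) + O(n^0): log_8(45) = 1.8306. This is Case 1 of the Master Theorem (c < log_b(a), work dominated by leaves), giving O(n^(log_8 45)).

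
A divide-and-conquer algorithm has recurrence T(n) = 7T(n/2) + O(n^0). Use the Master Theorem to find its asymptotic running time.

Master Theorem for T(n) = 7T(n/2) + O(n^0):

a = 7, b = 2, c = 0
log_b(a) = log_2(7) = 2.8074

Case 1: c = 0 < log_2(7) = 2.8074
T(n) = O(n^(log_2 7))

For T(n) = 7T(n/2) + O(n^0): log_2(7) = 2.8074. This is Case 1 of the Master Theorem (c < log_b(a), work dominated by leaves), giving O(n^(log_2 7)).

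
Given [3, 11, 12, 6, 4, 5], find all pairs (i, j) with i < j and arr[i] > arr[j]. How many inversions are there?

Finding inversions in [3, 11, 12, 6, 4, 5]:

(1, 3): arr[1]=11 > arr[3]=6
(1, 4): arr[1]=11 > arr[4]=4
(1, 5): arr[1]=11 > arr[5]=5
(2, 3): arr[2]=12 > arr[3]=6
(2, 4): arr[2]=12 > arr[4]=4
(2, 5): arr[2]=12 > arr[5]=5
(3, 4): arr[3]=6 > arr[4]=4
(3, 5): arr[3]=6 > arr[5]=5

Total inversions: 8

The array has 8 inversion(s): (1,3), (1,4), (1,5), (2,3), (2,4), (2,5), (3,4), (3,5). Each pair (i,j) satisfies i < j and arr[i] > arr[j].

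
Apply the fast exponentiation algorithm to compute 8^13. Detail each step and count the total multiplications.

Computing 8^13 by squaring (build up from 8^1; each line after the first costs one multiplication):

8^1 = 8
8^2 = (8^1)^2 = 8^2 = 64
8^3 = 8 * 8^2 = 8 * 64 = 512
8^6 = (8^3)^2 = 512^2 = 262144
8^12 = (8^6)^2 = 262144^2 = 68719476736
8^13 = 8 * 8^12 = 8 * 68719476736 = 549755813888

Result: 549755813888
Multiplications needed: 5 (5 lines after 8^1)

8^13 = 549755813888. Using exponentiation by squaring, this requires 5 multiplications. The key idea: if the exponent is even, square the half-power; if odd, multiply by the base once.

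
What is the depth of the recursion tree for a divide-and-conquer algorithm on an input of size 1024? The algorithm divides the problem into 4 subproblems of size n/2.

For divide and conquer with division factor 2:

Problem sizes at each level:
Level 0: 1024
Level 1: 512
Level 2: 256
Level 3: 128
Level 4: 64
Level 5: 32
Level 6: 16
Level 7: 8
Level 8: 4
Level 9: 2
Level 10: 1

The root is level 0 and the size-1 base case is level 10 (the tree spans levels 0 through 10, i.e. 11 levels counting the root), so the depth is the number of divisions: log_2(1024) = 10

The recursion tree depth is log_2(1024) = 10. At each level, the problem size is divided by 2, so it takes 10 divisions to reduce to a base case of size 1. The algorithm makes 4 recursive calls at each level.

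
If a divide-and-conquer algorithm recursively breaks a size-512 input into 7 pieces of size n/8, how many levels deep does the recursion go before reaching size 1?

For divide and conquer with division factor 8:

Problem sizes at each level:
Level 0: 512
Level 1: 64
Level 2: 8
Level 3: 1

The root is level 0 and the size-1 base case is level 3 (the tree spans levels 0 through 3, i.e. 4 levels counting the root), so the depth is the number of divisions: log_8(512) = 3

The recursion tree depth is log_8(512) = 3. At each level, the problem size is divided by 8, so it takes 3 divisions to reduce to a base case of size 1. The algorithm makes 7 recursive calls at each level.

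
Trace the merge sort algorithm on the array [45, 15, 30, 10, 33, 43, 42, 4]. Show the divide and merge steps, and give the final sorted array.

Merge sort trace:

Split: [45, 15, 30, 10, 33, 43, 42, 4] -> [45, 15, 30, 10] and [33, 43, 42, 4]
  Split: [45, 15, 30, 10] -> [45, 15] and [30, 10]
    Split: [45, 15] -> [45] and [15]
    Merge: [45] + [15] -> [15, 45]
    Split: [30, 10] -> [30] and [10]
    Merge: [30] + [10] -> [10, 30]
  Merge: [15, 45] + [10, 30] -> [10, 15, 30, 45]
  Split: [33, 43, 42, 4] -> [33, 43] and [42, 4]
    Split: [33, 43] -> [33] and [43]
    Merge: [33] + [43] -> [33, 43]
    Split: [42, 4] -> [42] and [4]
    Merge: [42] + [4] -> [4, 42]
  Merge: [33, 43] + [4, 42] -> [4, 33, 42, 43]
Merge: [10, 15, 30, 45] + [4, 33, 42, 43] -> [4, 10, 15, 30, 33, 42, 43, 45]

Final sorted array: [4, 10, 15, 30, 33, 42, 43, 45]

The merge sort proceeds by recursively splitting the array and merging sorted halves.
After all merges, the sorted array is [4, 10, 15, 30, 33, 42, 43, 45].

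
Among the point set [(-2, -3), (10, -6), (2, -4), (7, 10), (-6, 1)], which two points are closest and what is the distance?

Computing all pairwise distances among 5 points:

d((-2, -3), (10, -6)) = 12.3693
d((-2, -3), (2, -4)) = 4.1231 <-- minimum
d((-2, -3), (7, 10)) = 15.8114
d((-2, -3), (-6, 1)) = 5.6569
d((10, -6), (2, -4)) = 8.2462
d((10, -6), (7, 10)) = 16.2788
d((10, -6), (-6, 1)) = 17.4642
d((2, -4), (7, 10)) = 14.8661
d((2, -4), (-6, 1)) = 9.434
d((7, 10), (-6, 1)) = 15.8114

Closest pair: (-2, -3) and (2, -4) with distance 4.1231

The closest pair is (-2, -3) and (2, -4) with Euclidean distance 4.1231. For 5 points, brute-force pairwise comparison is shown above. For large n, the divide-and-conquer algorithm (sort by x, recurse on halves, check the dividing strip) achieves O(n log n).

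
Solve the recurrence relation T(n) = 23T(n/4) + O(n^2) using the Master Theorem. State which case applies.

Master Theorem for T(n) = 23T(n/4) + O(n^2):

a = 23, b = 4, c = 2
log_b(a) = log_4(23) = 2.2618

Case 1: c = 2 < log_4(23) = 2.2618
T(n) = O(n^(log_4 23))

For T(n) = 23T(n/4) + O(n^2): log_4(23) = 2.2618. This is Case 1 of the Master Theorem (c < log_b(a), work dominated by leaves), giving O(n^(log_4 23)).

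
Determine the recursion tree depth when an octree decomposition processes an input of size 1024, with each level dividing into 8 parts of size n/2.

For divide and conquer with division factor 2:

Problem sizes at each level:
Level 0: 1024
Level 1: 512
Level 2: 256
Level 3: 128
Level 4: 64
Level 5: 32
Level 6: 16
Level 7: 8
Level 8: 4
Level 9: 2
Level 10: 1

The root is level 0 and the size-1 base case is level 10 (the tree spans levels 0 through 10, i.e. 11 levels counting the root), so the depth is the number of divisions: log_2(1024) = 10

The recursion tree depth is log_2(1024) = 10. At each level, the problem size is divided by 2, so it takes 10 divisions to reduce to a base case of size 1. The algorithm makes 8 recursive calls at each level.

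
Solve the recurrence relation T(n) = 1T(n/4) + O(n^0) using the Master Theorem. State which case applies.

Master Theorem for T(n) = 1T(n/4) + O(n^0):

a = 1, b = 4, c = 0
log_b(a) = log_4(1) = 0.0000

Case 2: c = 0 = log_4(1) = 0.0000
T(n) = O(n^0 log n) = O(log n)

For T(n) = 1T(n/4) + O(n^0): log_4(1) = 0.0000. This is Case 2 of the Master Theorem (c = log_b(a), equal work at all levels), giving O(log n).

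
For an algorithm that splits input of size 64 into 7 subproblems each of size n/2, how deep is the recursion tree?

For divide and conquer with division factor 2:

Problem sizes at each level:
Level 0: 64
Level 1: 32
Level 2: 16
Level 3: 8
Level 4: 4
Level 5: 2
Level 6: 1

The root is level 0 and the size-1 base case is level 6 (the tree spans levels 0 through 6, i.e. 7 levels counting the root), so the depth is the number of divisions: log_2(64) = 6

The recursion tree depth is log_2(64) = 6. At each level, the problem size is divided by 2, so it takes 6 divisions to reduce to a base case of size 1. The algorithm makes 7 recursive calls at each level.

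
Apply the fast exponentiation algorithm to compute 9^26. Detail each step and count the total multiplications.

Computing 9^26 by squaring (build up from 9^1; each line after the first costs one multiplication):

9^1 = 9
9^2 = (9^1)^2 = 9^2 = 81
9^3 = 9 * 9^2 = 9 * 81 = 729
9^6 = (9^3)^2 = 729^2 = 531441
9^12 = (9^6)^2 = 531441^2 = 282429536481
9^13 = 9 * 9^12 = 9 * 282429536481 = 2541865828329
9^26 = (9^13)^2 = 2541865828329^2 = 6461081889226673298932241

Result: 6461081889226673298932241
Multiplications needed: 6 (6 lines after 9^1)

9^26 = 6461081889226673298932241. Using exponentiation by squaring, this requires 6 multiplications. The key idea: if the exponent is even, square the half-power; if odd, multiply by the base once.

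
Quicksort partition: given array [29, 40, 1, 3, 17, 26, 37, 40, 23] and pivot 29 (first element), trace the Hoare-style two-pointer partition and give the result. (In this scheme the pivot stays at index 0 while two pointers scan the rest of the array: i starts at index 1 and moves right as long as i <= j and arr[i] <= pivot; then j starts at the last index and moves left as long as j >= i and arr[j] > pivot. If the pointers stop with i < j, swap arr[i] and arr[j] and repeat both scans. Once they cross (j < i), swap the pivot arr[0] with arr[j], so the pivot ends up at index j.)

Hoare-style two-pointer partition with pivot = 29:

Initial array: [29, 40, 1, 3, 17, 26, 37, 40, 23]

Pointers start at i = 1, j = 8.
i stops at index 1 (arr[1]=40 > 29), j stops at index 8 (arr[8]=23 <= 29): swap arr[1] and arr[8], array becomes [29, 23, 1, 3, 17, 26, 37, 40, 40]
i ends at 6, j ends at 5: the pointers have crossed (j < i), so scanning stops.

Swap pivot arr[0] with arr[5] to place pivot at position 5: [26, 23, 1, 3, 17, 29, 37, 40, 40]
Pivot position: 5

After partitioning with pivot 29, the array becomes [26, 23, 1, 3, 17, 29, 37, 40, 40]. The pivot is placed at index 5. All elements to the left of the pivot are <= 29, and all elements to the right are > 29.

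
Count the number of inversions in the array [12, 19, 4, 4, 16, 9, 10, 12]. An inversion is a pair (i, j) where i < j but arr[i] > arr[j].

Finding inversions in [12, 19, 4, 4, 16, 9, 10, 12]:

(0, 2): arr[0]=12 > arr[2]=4
(0, 3): arr[0]=12 > arr[3]=4
(0, 5): arr[0]=12 > arr[5]=9
(0, 6): arr[0]=12 > arr[6]=10
(1, 2): arr[1]=19 > arr[2]=4
(1, 3): arr[1]=19 > arr[3]=4
(1, 4): arr[1]=19 > arr[4]=16
(1, 5): arr[1]=19 > arr[5]=9
(1, 6): arr[1]=19 > arr[6]=10
(1, 7): arr[1]=19 > arr[7]=12
(4, 5): arr[4]=16 > arr[5]=9
(4, 6): arr[4]=16 > arr[6]=10
(4, 7): arr[4]=16 > arr[7]=12

Total inversions: 13

The array has 13 inversion(s): (0,2), (0,3), (0,5), (0,6), (1,2), (1,3), (1,4), (1,5), (1,6), (1,7), (4,5), (4,6), (4,7). Each pair (i,j) satisfies i < j and arr[i] > arr[j].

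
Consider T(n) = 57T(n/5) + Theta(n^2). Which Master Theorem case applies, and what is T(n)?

Master Theorem for T(n) = 57T(n/5) + O(n^2):

a = 57, b = 5, c = 2
log_b(a) = log_5(57) = 2.5121

Case 1: c = 2 < log_5(57) = 2.5121
T(n) = O(n^(log_5 57))

For T(n) = 57T(n/5) + O(n^2): log_5(57) = 2.5121. This is Case 1 of the Master Theorem (c < log_b(a), work dominated by leaves), giving O(n^(log_5 57)).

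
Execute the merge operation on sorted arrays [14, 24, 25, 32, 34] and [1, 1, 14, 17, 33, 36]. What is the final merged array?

Merging process:

Compare 14 vs 1: take 1 from right. Merged: [1]
Compare 14 vs 1: take 1 from right. Merged: [1, 1]
Compare 14 vs 14: take 14 from left. Merged: [1, 1, 14]
Compare 24 vs 14: take 14 from right. Merged: [1, 1, 14, 14]
Compare 24 vs 17: take 17 from right. Merged: [1, 1, 14, 14, 17]
Compare 24 vs 33: take 24 from left. Merged: [1, 1, 14, 14, 17, 24]
Compare 25 vs 33: take 25 from left. Merged: [1, 1, 14, 14, 17, 24, 25]
Compare 32 vs 33: take 32 from left. Merged: [1, 1, 14, 14, 17, 24, 25, 32]
Compare 34 vs 33: take 33 from right. Merged: [1, 1, 14, 14, 17, 24, 25, 32, 33]
Compare 34 vs 36: take 34 from left. Merged: [1, 1, 14, 14, 17, 24, 25, 32, 33, 34]
Append remaining from right: [36]. Merged: [1, 1, 14, 14, 17, 24, 25, 32, 33, 34, 36]

Final merged array: [1, 1, 14, 14, 17, 24, 25, 32, 33, 34, 36]
Total comparisons: 10

The merged array is [1, 1, 14, 14, 17, 24, 25, 32, 33, 34, 36], requiring 10 comparisons. The merge step runs in O(n) time where n is the total number of elements.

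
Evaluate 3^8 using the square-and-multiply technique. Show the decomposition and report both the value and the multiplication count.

Computing 3^8 by squaring (build up from 3^1; each line after the first costs one multiplication):

3^1 = 3
3^2 = (3^1)^2 = 3^2 = 9
3^4 = (3^2)^2 = 9^2 = 81
3^8 = (3^4)^2 = 81^2 = 6561

Result: 6561
Multiplications needed: 3 (3 lines after 3^1)

3^8 = 6561. Using exponentiation by squaring, this requires 3 multiplications. The key idea: if the exponent is even, square the half-power; if odd, multiply by the base once.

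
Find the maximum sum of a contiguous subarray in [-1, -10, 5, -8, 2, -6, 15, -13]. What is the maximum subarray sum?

Using Kadane's algorithm on [-1, -10, 5, -8, 2, -6, 15, -13]:

Scanning through the array:
Position 1 (value -10): max_ending_here = -10, max_so_far = -1
Position 2 (value 5): max_ending_here = 5, max_so_far = 5
Position 3 (value -8): max_ending_here = -3, max_so_far = 5
Position 4 (value 2): max_ending_here = 2, max_so_far = 5
Position 5 (value -6): max_ending_here = -4, max_so_far = 5
Position 6 (value 15): max_ending_here = 15, max_so_far = 15
Position 7 (value -13): max_ending_here = 2, max_so_far = 15

Maximum subarray: [15]
Maximum sum: 15

The maximum subarray is [15] with sum 15. This subarray runs from index 6 to index 6.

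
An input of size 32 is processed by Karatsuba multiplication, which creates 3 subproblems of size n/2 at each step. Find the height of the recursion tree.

For divide and conquer with division factor 2:

Problem sizes at each level:
Level 0: 32
Level 1: 16
Level 2: 8
Level 3: 4
Level 4: 2
Level 5: 1

The root is level 0 and the size-1 base case is level 5 (the tree spans levels 0 through 5, i.e. 6 levels counting the root), so the depth is the number of divisions: log_2(32) = 5

The recursion tree depth is log_2(32) = 5. At each level, the problem size is divided by 2, so it takes 5 divisions to reduce to a base case of size 1. The algorithm makes 3 recursive calls at each level.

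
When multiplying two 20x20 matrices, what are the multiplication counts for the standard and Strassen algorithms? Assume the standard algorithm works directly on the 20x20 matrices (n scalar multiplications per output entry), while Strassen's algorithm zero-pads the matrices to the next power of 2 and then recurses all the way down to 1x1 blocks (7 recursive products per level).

Matrix multiplication for 20x20 matrices:

Strassen's algorithm requires power-of-2 dimensions. Pad 20x20 to 32x32 (next power of 2).

Standard algorithm: 20^3 = 8000 multiplications
Strassen's algorithm: 7^(log2(32)) = 7^5 = 16807 multiplications
Difference: 8000 - 16807 = -8807 (Strassen uses MORE here due to padding overhead — for small or just-over-power-of-2 n, padding can outweigh the per-level savings)

Standard: 8000 multiplications (20^3). Strassen: 16807 multiplications (7^5, after padding to 32x32). Strassen reduces 8 recursive multiplications to 7 at each level.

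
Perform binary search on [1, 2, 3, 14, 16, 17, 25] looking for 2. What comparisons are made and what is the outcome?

Binary search for 2 in [1, 2, 3, 14, 16, 17, 25]:

lo=0, hi=6, mid=3, arr[mid]=14 -> 14 > 2, search left half
lo=0, hi=2, mid=1, arr[mid]=2 -> Found target at index 1!

Binary search finds 2 at index 1 after 2 comparisons. The search repeatedly halves the search space by comparing with the middle element.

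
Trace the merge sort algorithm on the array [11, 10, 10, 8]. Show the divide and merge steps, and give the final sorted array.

Merge sort trace:

Split: [11, 10, 10, 8] -> [11, 10] and [10, 8]
  Split: [11, 10] -> [11] and [10]
  Merge: [11] + [10] -> [10, 11]
  Split: [10, 8] -> [10] and [8]
  Merge: [10] + [8] -> [8, 10]
Merge: [10, 11] + [8, 10] -> [8, 10, 10, 11]

Final sorted array: [8, 10, 10, 11]

The merge sort proceeds by recursively splitting the array and merging sorted halves.
After all merges, the sorted array is [8, 10, 10, 11].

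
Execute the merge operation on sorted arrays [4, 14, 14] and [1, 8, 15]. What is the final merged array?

Merging process:

Compare 4 vs 1: take 1 from right. Merged: [1]
Compare 4 vs 8: take 4 from left. Merged: [1, 4]
Compare 14 vs 8: take 8 from right. Merged: [1, 4, 8]
Compare 14 vs 15: take 14 from left. Merged: [1, 4, 8, 14]
Compare 14 vs 15: take 14 from left. Merged: [1, 4, 8, 14, 14]
Append remaining from right: [15]. Merged: [1, 4, 8, 14, 14, 15]

Final merged array: [1, 4, 8, 14, 14, 15]
Total comparisons: 5

The merged array is [1, 4, 8, 14, 14, 15], requiring 5 comparisons. The merge step runs in O(n) time where n is the total number of elements.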